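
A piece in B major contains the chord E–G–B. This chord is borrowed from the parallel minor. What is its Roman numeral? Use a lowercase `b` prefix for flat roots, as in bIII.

The root E is the diatonic 4th degree of B major; the borrowing shows in the chord quality. E–G–B is a minor chord — the form found in B minor, not the diatonic IV (E). Borrowed into B major it is written iv.

iv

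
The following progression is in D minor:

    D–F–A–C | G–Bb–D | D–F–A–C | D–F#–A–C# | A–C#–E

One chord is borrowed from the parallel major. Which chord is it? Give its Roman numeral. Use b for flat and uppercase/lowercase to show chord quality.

D minor has the diatonic set Dm, Edim, F, Gm, A, Bb, C (with V from harmonic minor). D–F–A–C = Dm7, G–Bb–D = Gm and A–C#–E = A are all diatonic. D–F#–A–C# is not: scale degree 1 in D minor carries Dm (i). In D major the chord on that degree is Dmaj7, so here it functions as Imaj7, borrowed from the parallel major.

Imaj7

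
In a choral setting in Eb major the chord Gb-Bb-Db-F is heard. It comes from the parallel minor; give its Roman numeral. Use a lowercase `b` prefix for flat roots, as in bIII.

bIIImaj7

Gb is the lowered form of scale degree 3 in Eb major (the diatonic degree 3 is G). The diatonic chord on degree 3 would be Gm (iii), but Gb–Bb–Db–F is the major-seventh chord from Eb minor. As a borrowed chord it is labeled bIIImaj7.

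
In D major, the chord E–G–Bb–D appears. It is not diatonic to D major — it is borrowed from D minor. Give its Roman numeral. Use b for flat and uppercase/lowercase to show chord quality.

iiø7

The root E is the diatonic 2nd degree of D major; the borrowing shows in the chord quality. The diatonic chord on degree 2 would be Em (ii), but E–G–Bb–D is the half-diminished-seventh chord from D minor. As a borrowed chord it is labeled iiø7.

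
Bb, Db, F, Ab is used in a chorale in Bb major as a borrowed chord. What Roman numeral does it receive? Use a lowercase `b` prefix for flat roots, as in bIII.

Bb is scale degree 1 in Bb major. Bb–Db–F–Ab is a minor-seventh chord — the form found in Bb minor, not the diatonic I (Bb). Borrowed into Bb major it is written i7.

i7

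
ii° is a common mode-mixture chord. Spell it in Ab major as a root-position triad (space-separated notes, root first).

Bb Db Fb

ii° is built on scale degree 2, which is Bb in both Ab major and its parallel. In Ab minor the chord on Bb is Bb–Db–Fb.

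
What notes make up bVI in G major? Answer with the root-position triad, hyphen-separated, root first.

Scale degree 6 in G major is E. bVI uses the lowered form, Eb, taken from G minor. Building the major chord from the parallel minor on Eb: Eb–G–Bb.

Eb-G-Bb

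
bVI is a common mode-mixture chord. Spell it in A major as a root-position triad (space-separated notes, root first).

F A C

The root of bVI is the lowered 6th degree: F# becomes F. Building the major chord from the parallel minor on F: F–A–C.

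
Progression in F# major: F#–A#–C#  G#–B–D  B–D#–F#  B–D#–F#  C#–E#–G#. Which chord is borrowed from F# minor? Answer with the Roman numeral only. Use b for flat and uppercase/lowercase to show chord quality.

ii°

The diatonic triads in F# major are F#, G#m, A#m, B, C#, D#m, E#dim. F#–A#–C# = F#, B–D#–F# = B and C#–E#–G# = C# all belong to that set. But G#–B–D is foreign: the diatonic ii on degree 2 is G#m, whereas G#dim comes from F# minor. It is labeled ii°.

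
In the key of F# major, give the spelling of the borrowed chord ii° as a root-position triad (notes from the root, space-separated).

The root, G#, is scale degree 2 — the same note in F# major and F# minor; only the chord quality changes. Stacking thirds in F# minor on G# gives G#–B–D.

G# B D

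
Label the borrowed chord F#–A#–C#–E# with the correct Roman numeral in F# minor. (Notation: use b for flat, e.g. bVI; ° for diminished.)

F# is scale degree 1 in F# minor. Diatonically F# minor has F#m (i) on that degree; F#–A#–C#–E# is instead the major-seventh chord native to F# major, so it takes the label Imaj7.

Imaj7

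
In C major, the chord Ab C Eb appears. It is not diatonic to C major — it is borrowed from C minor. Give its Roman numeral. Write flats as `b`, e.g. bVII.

In C major scale degree 6 is A; Ab is its lowered form, from C minor. Ab–C–Eb is a major chord — the form found in C minor, not the diatonic vi (Am). Borrowed into C major it is written bVI.

bVI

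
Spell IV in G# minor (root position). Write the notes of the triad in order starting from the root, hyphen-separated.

C#-E#-G#

The root, C#, is scale degree 4 — the same note in G# minor and G# major; only the chord quality changes. In G# major the chord on C# is C#–E#–G#.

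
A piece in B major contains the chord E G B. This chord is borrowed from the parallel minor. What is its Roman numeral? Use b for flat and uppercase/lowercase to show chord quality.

iv

E is scale degree 4 in B major. Diatonically B major has E (IV) on that degree; E–G–B is instead the minor chord native to B minor, so it takes the label iv.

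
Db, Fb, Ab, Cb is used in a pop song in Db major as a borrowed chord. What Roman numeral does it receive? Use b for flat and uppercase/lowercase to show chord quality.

The root Db is the diatonic 1st degree of Db major; the borrowing shows in the chord quality. Db–Fb–Ab–Cb is a minor-seventh chord — the form found in Db minor, not the diatonic I (Db). Borrowed into Db major it is written i7.

i7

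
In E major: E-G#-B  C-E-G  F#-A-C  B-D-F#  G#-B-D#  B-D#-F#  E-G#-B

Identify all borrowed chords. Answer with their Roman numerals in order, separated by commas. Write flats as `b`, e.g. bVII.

The diatonic triads in E major are E, F#m, G#m, A, B, C#m, D#dim. Of the given chords, E–G#–B = E, G#–B–D# = G#m and B–D#–F# = B are diatonic. But C–E–G is foreign: the diatonic vi on degree 6 is C#m, whereas C comes from E minor. It is labeled bVI. But F#–A–C is foreign: the diatonic ii on degree 2 is F#m, whereas F#dim comes from E minor. It is labeled ii°. But B–D–F# is foreign: the diatonic V on degree 5 is B, whereas Bm comes from E minor. It is labeled v.

bVI, ii°, v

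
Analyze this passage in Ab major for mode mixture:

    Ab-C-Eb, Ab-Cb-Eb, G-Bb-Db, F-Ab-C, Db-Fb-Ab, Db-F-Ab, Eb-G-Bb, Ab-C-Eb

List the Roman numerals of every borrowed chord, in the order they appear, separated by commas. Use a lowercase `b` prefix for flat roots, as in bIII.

In Ab major the diatonic chords are Ab, Bbm, Cm, Db, Eb, Fm, Gdim. Of the given chords, Ab–C–Eb = Ab, G–Bb–Db = Gdim, F–Ab–C = Fm, Db–F–Ab = Db and Eb–G–Bb = Eb are diatonic. But Ab–Cb–Eb is foreign: the diatonic I on degree 1 is Ab, whereas Abm comes from Ab minor. It is labeled i. Db–Fb–Ab is not: scale degree 4 in Ab major carries Db (IV). In Ab minor the chord on that degree is Dbm, so here it functions as iv, borrowed from the parallel minor.

i, iv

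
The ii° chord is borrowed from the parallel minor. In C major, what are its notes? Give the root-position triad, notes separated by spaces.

D F Ab

The root, D, is scale degree 2 — the same note in C major and C minor; only the chord quality changes. In C minor the chord on D is D–F–Ab.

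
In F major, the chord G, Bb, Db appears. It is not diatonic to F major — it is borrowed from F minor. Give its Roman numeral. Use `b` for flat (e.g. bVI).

ii°

The root G is the diatonic 2nd degree of F major; the borrowing shows in the chord quality. The diatonic chord on degree 2 would be Gm (ii), but G–Bb–Db is the diminished chord from F minor. As a borrowed chord it is labeled ii°.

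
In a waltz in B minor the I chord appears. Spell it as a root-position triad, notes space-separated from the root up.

I is built on scale degree 1, which is B in both B minor and its parallel. Stacking thirds in B major on B gives B–D#–F#.

B D# F#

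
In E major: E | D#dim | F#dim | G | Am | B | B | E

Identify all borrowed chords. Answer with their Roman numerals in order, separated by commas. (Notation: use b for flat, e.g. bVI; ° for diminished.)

ii°, bIII, iv

In E major the diatonic chords are E, F#m, G#m, A, B, C#m, D#dim. Of the given chords, E, D#dim and B are diatonic. F#dim (F#–A–C) is not: scale degree 2 in E major carries F#m (ii). In E minor the chord on that degree is F#dim, so here it functions as ii°, borrowed from the parallel minor. G (G–B–D) doesn't fit — on degree 3 E major would have G#m (iii). G is the degree-3 chord of E minor, so it is the borrowed bIII. But Am (A–C–E) is foreign: the diatonic IV on degree 4 is A, whereas Am comes from E minor. It is labeled iv.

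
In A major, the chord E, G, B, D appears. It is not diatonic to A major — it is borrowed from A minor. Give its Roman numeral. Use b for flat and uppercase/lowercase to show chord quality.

v7

The root E is the diatonic 5th degree of A major; the borrowing shows in the chord quality. The diatonic chord on degree 5 would be E (V), but E–G–B–D is the minor-seventh chord from A minor. As a borrowed chord it is labeled v7.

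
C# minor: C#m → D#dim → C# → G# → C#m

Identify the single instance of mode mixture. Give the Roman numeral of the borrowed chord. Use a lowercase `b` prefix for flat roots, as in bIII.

The diatonic triads in C# minor (with V from harmonic minor) are C#m, D#dim, E, F#m, G#, A, B. C#m, D#dim and G# are all diatonic. C# (C#–E#–G#) doesn't fit — on degree 1 C# minor would have C#m (i). C# is the degree-1 chord of C# major, so it is the borrowed I.

I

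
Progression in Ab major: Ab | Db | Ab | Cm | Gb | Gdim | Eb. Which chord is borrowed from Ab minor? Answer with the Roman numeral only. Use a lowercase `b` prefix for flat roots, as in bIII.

Ab major has the diatonic set Ab, Bbm, Cm, Db, Eb, Fm, Gdim. Ab, Db, Cm, Gdim and Eb are all diatonic. But Gb (Gb–Bb–Db) is foreign: the diatonic vii° on degree 7 is Gdim, whereas Gb comes from Ab minor. It is labeled bVII.

bVII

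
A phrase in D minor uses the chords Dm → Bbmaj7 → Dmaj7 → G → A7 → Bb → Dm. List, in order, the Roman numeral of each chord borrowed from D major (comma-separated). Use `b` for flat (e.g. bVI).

In D minor (with V from harmonic minor) the diatonic chords are Dm, Edim, F, Gm, A, Bb, C. Dm, Bbmaj7, A7 and Bb all belong to that set. Dmaj7 (D–F#–A–C#) is not: scale degree 1 in D minor carries Dm (i). In D major the chord on that degree is Dmaj7, so here it functions as Imaj7, borrowed from the parallel major. But G (G–B–D) is foreign: the diatonic iv on degree 4 is Gm, whereas G comes from D major. It is labeled IV.

Imaj7, IV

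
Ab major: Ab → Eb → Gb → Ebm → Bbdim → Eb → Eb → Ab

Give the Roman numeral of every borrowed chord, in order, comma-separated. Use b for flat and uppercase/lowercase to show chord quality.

In Ab major the diatonic chords are Ab, Bbm, Cm, Db, Eb, Fm, Gdim. Ab and Eb are both diatonic. Gb (Gb–Bb–Db) is not: scale degree 7 in Ab major carries Gdim (vii°). In Ab minor the chord on that degree is Gb, so here it functions as bVII, borrowed from the parallel minor. Ebm (Eb–Gb–Bb) doesn't fit — on degree 5 Ab major would have Eb (V). Ebm is the degree-5 chord of Ab minor, so it is the borrowed v. Bbdim (Bb–Db–Fb) is not: scale degree 2 in Ab major carries Bbm (ii). In Ab minor the chord on that degree is Bbdim, so here it functions as ii°, borrowed from the parallel minor.

bVII, v, ii°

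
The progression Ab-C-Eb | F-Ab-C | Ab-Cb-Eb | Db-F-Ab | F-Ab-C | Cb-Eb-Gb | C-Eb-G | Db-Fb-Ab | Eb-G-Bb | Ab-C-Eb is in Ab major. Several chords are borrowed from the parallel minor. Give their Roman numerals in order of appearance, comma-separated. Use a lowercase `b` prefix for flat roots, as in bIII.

i, bIII, iv

Ab major has the diatonic set Ab, Bbm, Cm, Db, Eb, Fm, Gdim. Ab–C–Eb = Ab, F–Ab–C = Fm, Db–F–Ab = Db, C–Eb–G = Cm and Eb–G–Bb = Eb are all diatonic. But Ab–Cb–Eb is foreign: the diatonic I on degree 1 is Ab, whereas Abm comes from Ab minor. It is labeled i. But Cb–Eb–Gb is foreign: the diatonic iii on degree 3 is Cm, whereas Cb comes from Ab minor. It is labeled bIII. But Db–Fb–Ab is foreign: the diatonic IV on degree 4 is Db, whereas Dbm comes from Ab minor. It is labeled iv.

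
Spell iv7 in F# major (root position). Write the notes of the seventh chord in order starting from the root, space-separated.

B D F# A

iv7 is built on scale degree 4, which is B in both F# major and its parallel. Stacking thirds in F# minor on B gives B–D–F#–A.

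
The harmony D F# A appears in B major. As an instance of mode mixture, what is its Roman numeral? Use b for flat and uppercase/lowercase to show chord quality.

bIII

D is the lowered form of scale degree 3 in B major (the diatonic degree 3 is D#). Diatonically B major has D#m (iii) on that degree; D–F#–A is instead the major chord native to B minor, so it takes the label bIII.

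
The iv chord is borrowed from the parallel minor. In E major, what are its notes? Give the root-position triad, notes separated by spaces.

iv is built on scale degree 4, which is A in both E major and its parallel. In E minor the chord on A is A–C–E.

A C E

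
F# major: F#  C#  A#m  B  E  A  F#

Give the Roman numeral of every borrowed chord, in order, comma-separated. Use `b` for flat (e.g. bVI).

F# major has the diatonic set F#, G#m, A#m, B, C#, D#m, E#dim. Of the given chords, F#, C#, A#m and B are diatonic. E (E–G#–B) doesn't fit — on degree 7 F# major would have E#dim (vii°). E is the degree-7 chord of F# minor, so it is the borrowed bVII. A (A–C#–E) doesn't fit — on degree 3 F# major would have A#m (iii). A is the degree-3 chord of F# minor, so it is the borrowed bIII.

bVII, bIII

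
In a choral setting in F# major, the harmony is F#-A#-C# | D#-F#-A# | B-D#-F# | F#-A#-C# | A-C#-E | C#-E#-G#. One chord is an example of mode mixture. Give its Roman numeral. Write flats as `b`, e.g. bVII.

bIII

In F# major the diatonic chords are F#, G#m, A#m, B, C#, D#m, E#dim. F#–A#–C# = F#, D#–F#–A# = D#m, B–D#–F# = B and C#–E#–G# = C# are all diatonic. But A–C#–E is foreign: the diatonic iii on degree 3 is A#m, whereas A comes from F# minor. It is labeled bIII.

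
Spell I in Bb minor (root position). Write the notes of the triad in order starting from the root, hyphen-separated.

The root, Bb, is scale degree 1 — the same note in Bb minor and Bb major; only the chord quality changes. Building the major chord from the parallel major on Bb: Bb–D–F.

Bb-D-F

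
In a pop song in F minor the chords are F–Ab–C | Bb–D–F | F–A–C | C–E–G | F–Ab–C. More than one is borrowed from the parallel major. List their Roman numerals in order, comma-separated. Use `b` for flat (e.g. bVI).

IV, I

The diatonic triads in F minor (with V from harmonic minor) are Fm, Gdim, Ab, Bbm, C, Db, Eb. F–Ab–C = Fm and C–E–G = C are both diatonic. But Bb–D–F is foreign: the diatonic iv on degree 4 is Bbm, whereas Bb comes from F major. It is labeled IV. F–A–C doesn't fit — on degree 1 F minor would have Fm (i). F is the degree-1 chord of F major, so it is the borrowed I.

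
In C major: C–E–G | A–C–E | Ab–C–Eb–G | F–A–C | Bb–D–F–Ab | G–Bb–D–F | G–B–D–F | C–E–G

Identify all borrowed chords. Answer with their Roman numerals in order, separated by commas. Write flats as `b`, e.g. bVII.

C major has the diatonic set C, Dm, Em, F, G, Am, Bdim. C–E–G = C, A–C–E = Am, F–A–C = F and G–B–D–F = G7 are all diatonic. But Ab–C–Eb–G is foreign: the diatonic vi on degree 6 is Am, whereas Abmaj7 comes from C minor. It is labeled bVImaj7. Bb–D–F–Ab doesn't fit — on degree 7 C major would have Bdim (vii°). Bb7 is the degree-7 chord of C minor, so it is the borrowed bVII7. G–Bb–D–F doesn't fit — on degree 5 C major would have G (V). Gm7 is the degree-5 chord of C minor, so it is the borrowed v7.

bVImaj7, bVII7, v7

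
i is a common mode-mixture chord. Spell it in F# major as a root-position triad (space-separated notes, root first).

F# A C#

The root, F#, is scale degree 1 — the same note in F# major and F# minor; only the chord quality changes. Building the minor chord from the parallel minor on F#: F#–A–C#.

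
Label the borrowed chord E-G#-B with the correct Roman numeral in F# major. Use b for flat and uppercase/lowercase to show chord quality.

bVII

The root E is the lowered 7th scale degree — diatonically F# major has E# there. E–G#–B is a major chord — the form found in F# minor, not the diatonic vii° (E#dim). Borrowed into F# major it is written bVII.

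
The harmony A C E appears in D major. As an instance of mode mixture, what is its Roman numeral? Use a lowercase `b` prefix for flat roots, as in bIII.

A is scale degree 5 in D major. A–C–E is a minor chord — the form found in D minor, not the diatonic V (A). Borrowed into D major it is written v.

v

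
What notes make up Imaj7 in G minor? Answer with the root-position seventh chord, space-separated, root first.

The root, G, is scale degree 1 — the same note in G minor and G major; only the chord quality changes. In G major the chord on G is G–B–D–F#.

G B D F#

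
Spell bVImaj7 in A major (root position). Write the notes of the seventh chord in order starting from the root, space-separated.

Scale degree 6 in A major is F#. bVImaj7 uses the lowered form, F, taken from A minor. In A minor the chord on F is F–A–C–E.

F A C E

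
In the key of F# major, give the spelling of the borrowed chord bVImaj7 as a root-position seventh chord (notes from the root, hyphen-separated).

D-F#-A-C#

bVImaj7 is built on the lowered scale degree 6. In F# major degree 6 is D#; lowered it becomes D. In F# minor the chord on D is D–F#–A–C#.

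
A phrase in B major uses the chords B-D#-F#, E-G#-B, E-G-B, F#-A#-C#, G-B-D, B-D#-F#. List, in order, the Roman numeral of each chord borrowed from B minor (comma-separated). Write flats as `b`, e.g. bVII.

B major has the diatonic set B, C#m, D#m, E, F#, G#m, A#dim. B–D#–F# = B, E–G#–B = E and F#–A#–C# = F# all belong to that set. But E–G–B is foreign: the diatonic IV on degree 4 is E, whereas Em comes from B minor. It is labeled iv. G–B–D is not: scale degree 6 in B major carries G#m (vi). In B minor the chord on that degree is G, so here it functions as bVI, borrowed from the parallel minor.

iv, bVI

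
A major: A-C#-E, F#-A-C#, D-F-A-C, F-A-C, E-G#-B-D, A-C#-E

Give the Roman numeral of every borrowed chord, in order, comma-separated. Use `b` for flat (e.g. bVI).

In A major the diatonic chords are A, Bm, C#m, D, E, F#m, G#dim. A–C#–E = A, F#–A–C# = F#m and E–G#–B–D = E7 are all diatonic. D–F–A–C is not: scale degree 4 in A major carries D (IV). In A minor the chord on that degree is Dm7, so here it functions as iv7, borrowed from the parallel minor. F–A–C is not: scale degree 6 in A major carries F#m (vi). In A minor the chord on that degree is F, so here it functions as bVI, borrowed from the parallel minor.

iv7, bVI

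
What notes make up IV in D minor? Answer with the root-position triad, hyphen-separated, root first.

G-B-D

IV is built on scale degree 4, which is G in both D minor and its parallel. Building the major chord from the parallel major on G: G–B–D.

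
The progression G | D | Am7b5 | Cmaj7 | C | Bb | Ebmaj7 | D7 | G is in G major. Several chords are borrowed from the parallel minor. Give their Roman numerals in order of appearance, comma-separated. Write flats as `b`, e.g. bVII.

iiø7, bIII, bVImaj7

The diatonic triads in G major are G, Am, Bm, C, D, Em, F#dim. G, D, Cmaj7, C and D7 are all diatonic. Am7b5 (A–C–Eb–G) is not: scale degree 2 in G major carries Am (ii). In G minor the chord on that degree is Am7b5, so here it functions as iiø7, borrowed from the parallel minor. But Bb (Bb–D–F) is foreign: the diatonic iii on degree 3 is Bm, whereas Bb comes from G minor. It is labeled bIII. But Ebmaj7 (Eb–G–Bb–D) is foreign: the diatonic vi on degree 6 is Em, whereas Ebmaj7 comes from G minor. It is labeled bVImaj7.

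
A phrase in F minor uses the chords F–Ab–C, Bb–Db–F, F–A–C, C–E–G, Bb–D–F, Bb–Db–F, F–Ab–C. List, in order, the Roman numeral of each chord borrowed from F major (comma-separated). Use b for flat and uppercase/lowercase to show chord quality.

In F minor (with V from harmonic minor) the diatonic chords are Fm, Gdim, Ab, Bbm, C, Db, Eb. F–Ab–C = Fm, Bb–Db–F = Bbm and C–E–G = C are all diatonic. F–A–C doesn't fit — on degree 1 F minor would have Fm (i). F is the degree-1 chord of F major, so it is the borrowed I. Bb–D–F doesn't fit — on degree 4 F minor would have Bbm (iv). Bb is the degree-4 chord of F major, so it is the borrowed IV.

I, IV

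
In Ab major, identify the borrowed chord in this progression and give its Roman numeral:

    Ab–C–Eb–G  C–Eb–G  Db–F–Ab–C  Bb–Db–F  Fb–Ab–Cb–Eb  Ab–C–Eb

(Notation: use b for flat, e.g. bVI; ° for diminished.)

bVImaj7

The diatonic triads in Ab major are Ab, Bbm, Cm, Db, Eb, Fm, Gdim. Ab–C–Eb–G = Abmaj7, C–Eb–G = Cm, Db–F–Ab–C = Dbmaj7, Bb–Db–F = Bbm and Ab–C–Eb = Ab all belong to that set. Fb–Ab–Cb–Eb is not: scale degree 6 in Ab major carries Fm (vi). In Ab minor the chord on that degree is Fbmaj7, so here it functions as bVImaj7, borrowed from the parallel minor.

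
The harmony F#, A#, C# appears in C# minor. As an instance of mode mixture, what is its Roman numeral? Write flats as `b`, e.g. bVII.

F# is scale degree 4 in C# minor. F#–A#–C# is a major chord — the form found in C# major, not the diatonic iv (F#m). Borrowed into C# minor it is written IV.

IV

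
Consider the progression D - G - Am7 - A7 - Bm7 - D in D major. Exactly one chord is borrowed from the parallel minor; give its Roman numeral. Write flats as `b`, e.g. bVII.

The diatonic triads in D major are D, Em, F#m, G, A, Bm, C#dim. Of the given chords, D, G, A7 and Bm7 are diatonic. Am7 (A–C–E–G) doesn't fit — on degree 5 D major would have A (V). Am7 is the degree-5 chord of D minor, so it is the borrowed v7.

v7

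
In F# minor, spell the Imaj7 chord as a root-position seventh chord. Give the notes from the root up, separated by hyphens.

Imaj7 is built on scale degree 1, which is F# in both F# minor and its parallel. Stacking thirds in F# major on F# gives F#–A#–C#–E#.

F#-A#-C#-E#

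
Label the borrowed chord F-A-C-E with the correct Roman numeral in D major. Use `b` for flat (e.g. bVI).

F is the lowered form of scale degree 3 in D major (the diatonic degree 3 is F#). Diatonically D major has F#m (iii) on that degree; F–A–C–E is instead the major-seventh chord native to D minor, so it takes the label bIIImaj7.

bIIImaj7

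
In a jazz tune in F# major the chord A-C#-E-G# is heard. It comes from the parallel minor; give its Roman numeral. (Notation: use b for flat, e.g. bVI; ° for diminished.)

bIIImaj7

A is the lowered form of scale degree 3 in F# major (the diatonic degree 3 is A#). Diatonically F# major has A#m (iii) on that degree; A–C#–E–G# is instead the major-seventh chord native to F# minor, so it takes the label bIIImaj7.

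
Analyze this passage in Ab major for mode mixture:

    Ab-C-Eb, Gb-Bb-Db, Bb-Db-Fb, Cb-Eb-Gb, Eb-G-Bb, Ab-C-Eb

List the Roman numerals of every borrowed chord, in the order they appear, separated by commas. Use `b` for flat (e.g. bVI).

bVII, ii°, bIII

In Ab major the diatonic chords are Ab, Bbm, Cm, Db, Eb, Fm, Gdim. Ab–C–Eb = Ab and Eb–G–Bb = Eb are both diatonic. Gb–Bb–Db is not: scale degree 7 in Ab major carries Gdim (vii°). In Ab minor the chord on that degree is Gb, so here it functions as bVII, borrowed from the parallel minor. Bb–Db–Fb doesn't fit — on degree 2 Ab major would have Bbm (ii). Bbdim is the degree-2 chord of Ab minor, so it is the borrowed ii°. But Cb–Eb–Gb is foreign: the diatonic iii on degree 3 is Cm, whereas Cb comes from Ab minor. It is labeled bIII.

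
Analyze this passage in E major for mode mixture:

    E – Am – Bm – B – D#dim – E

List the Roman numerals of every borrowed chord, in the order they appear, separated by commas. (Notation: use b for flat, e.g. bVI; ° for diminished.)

The diatonic triads in E major are E, F#m, G#m, A, B, C#m, D#dim. E, B and D#dim are all diatonic. Am (A–C–E) doesn't fit — on degree 4 E major would have A (IV). Am is the degree-4 chord of E minor, so it is the borrowed iv. But Bm (B–D–F#) is foreign: the diatonic V on degree 5 is B, whereas Bm comes from E minor. It is labeled v.

iv, v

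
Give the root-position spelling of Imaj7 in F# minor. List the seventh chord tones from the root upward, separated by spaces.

F# A# C# E#

Imaj7 is built on scale degree 1, which is F# in both F# minor and its parallel. In F# major the chord on F# is F#–A#–C#–E#.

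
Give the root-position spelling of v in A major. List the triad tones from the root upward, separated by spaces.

E G B

The root, E, is scale degree 5 — the same note in A major and A minor; only the chord quality changes. In A minor the chord on E is E–G–B.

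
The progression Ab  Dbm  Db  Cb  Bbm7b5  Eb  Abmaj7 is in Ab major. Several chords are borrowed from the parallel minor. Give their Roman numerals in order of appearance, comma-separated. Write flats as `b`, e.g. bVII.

In Ab major the diatonic chords are Ab, Bbm, Cm, Db, Eb, Fm, Gdim. Ab, Db, Eb and Abmaj7 are all diatonic. But Dbm (Db–Fb–Ab) is foreign: the diatonic IV on degree 4 is Db, whereas Dbm comes from Ab minor. It is labeled iv. Cb (Cb–Eb–Gb) doesn't fit — on degree 3 Ab major would have Cm (iii). Cb is the degree-3 chord of Ab minor, so it is the borrowed bIII. Bbm7b5 (Bb–Db–Fb–Ab) doesn't fit — on degree 2 Ab major would have Bbm (ii). Bbm7b5 is the degree-2 chord of Ab minor, so it is the borrowed iiø7.

iv, bIII, iiø7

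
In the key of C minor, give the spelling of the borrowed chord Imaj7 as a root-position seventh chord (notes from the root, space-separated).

The root, C, is scale degree 1 — the same note in C minor and C major; only the chord quality changes. Building the major-seventh chord from the parallel major on C: C–E–G–B.

C E G B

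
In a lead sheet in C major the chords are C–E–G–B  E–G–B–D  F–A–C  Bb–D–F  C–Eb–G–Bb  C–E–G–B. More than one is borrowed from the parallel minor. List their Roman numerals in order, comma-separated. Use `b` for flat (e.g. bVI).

bVII, i7

In C major the diatonic chords are C, Dm, Em, F, G, Am, Bdim. C–E–G–B = Cmaj7, E–G–B–D = Em7 and F–A–C = F all belong to that set. But Bb–D–F is foreign: the diatonic vii° on degree 7 is Bdim, whereas Bb comes from C minor. It is labeled bVII. C–Eb–G–Bb is not: scale degree 1 in C major carries C (I). In C minor the chord on that degree is Cm7, so here it functions as i7, borrowed from the parallel minor.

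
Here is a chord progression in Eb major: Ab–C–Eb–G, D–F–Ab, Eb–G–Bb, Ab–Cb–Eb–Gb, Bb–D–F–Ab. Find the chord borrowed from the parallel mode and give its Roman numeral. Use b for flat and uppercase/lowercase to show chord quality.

The diatonic triads in Eb major are Eb, Fm, Gm, Ab, Bb, Cm, Ddim. Of the given chords, Ab–C–Eb–G = Abmaj7, D–F–Ab = Ddim, Eb–G–Bb = Eb and Bb–D–F–Ab = Bb7 are diatonic. Ab–Cb–Eb–Gb doesn't fit — on degree 4 Eb major would have Ab (IV). Abm7 is the degree-4 chord of Eb minor, so it is the borrowed iv7.

iv7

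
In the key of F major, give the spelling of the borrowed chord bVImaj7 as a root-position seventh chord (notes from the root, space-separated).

Db F Ab C

Scale degree 6 in F major is D. bVImaj7 uses the lowered form, Db, taken from F minor. In F minor the chord on Db is Db–F–Ab–C.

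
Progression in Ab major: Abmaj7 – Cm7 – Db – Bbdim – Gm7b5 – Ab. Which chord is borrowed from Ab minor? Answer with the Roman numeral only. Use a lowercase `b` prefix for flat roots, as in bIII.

ii°

In Ab major the diatonic chords are Ab, Bbm, Cm, Db, Eb, Fm, Gdim. Of the given chords, Abmaj7, Cm7, Db, Gm7b5 and Ab are diatonic. Bbdim (Bb–Db–Fb) doesn't fit — on degree 2 Ab major would have Bbm (ii). Bbdim is the degree-2 chord of Ab minor, so it is the borrowed ii°.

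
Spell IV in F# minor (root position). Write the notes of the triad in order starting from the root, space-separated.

The root, B, is scale degree 4 — the same note in F# minor and F# major; only the chord quality changes. Building the major chord from the parallel major on B: B–D#–F#.

B D# F#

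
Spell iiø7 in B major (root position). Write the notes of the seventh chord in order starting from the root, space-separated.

iiø7 is built on scale degree 2, which is C# in both B major and its parallel. Building the half-diminished-seventh chord from the parallel minor on C#: C#–E–G–B.

C# E G B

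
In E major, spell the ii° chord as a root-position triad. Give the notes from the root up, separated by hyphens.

F#-A-C

ii° is built on scale degree 2, which is F# in both E major and its parallel. Stacking thirds in E minor on F# gives F#–A–C.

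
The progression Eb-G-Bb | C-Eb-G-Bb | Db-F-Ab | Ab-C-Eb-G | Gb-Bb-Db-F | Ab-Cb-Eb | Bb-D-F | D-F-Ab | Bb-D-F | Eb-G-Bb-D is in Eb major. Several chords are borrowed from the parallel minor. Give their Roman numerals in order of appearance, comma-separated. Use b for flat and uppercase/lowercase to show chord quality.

The diatonic triads in Eb major are Eb, Fm, Gm, Ab, Bb, Cm, Ddim. Eb–G–Bb = Eb, C–Eb–G–Bb = Cm7, Ab–C–Eb–G = Abmaj7, Bb–D–F = Bb, D–F–Ab = Ddim and Eb–G–Bb–D = Ebmaj7 all belong to that set. Db–F–Ab doesn't fit — on degree 7 Eb major would have Ddim (vii°). Db is the degree-7 chord of Eb minor, so it is the borrowed bVII. But Gb–Bb–Db–F is foreign: the diatonic iii on degree 3 is Gm, whereas Gbmaj7 comes from Eb minor. It is labeled bIIImaj7. But Ab–Cb–Eb is foreign: the diatonic IV on degree 4 is Ab, whereas Abm comes from Eb minor. It is labeled iv.

bVII, bIIImaj7, iv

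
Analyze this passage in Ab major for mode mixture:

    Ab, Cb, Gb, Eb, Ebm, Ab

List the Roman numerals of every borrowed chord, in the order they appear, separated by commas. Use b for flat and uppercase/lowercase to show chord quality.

The diatonic triads in Ab major are Ab, Bbm, Cm, Db, Eb, Fm, Gdim. Of the given chords, Ab and Eb are diatonic. Cb (Cb–Eb–Gb) is not: scale degree 3 in Ab major carries Cm (iii). In Ab minor the chord on that degree is Cb, so here it functions as bIII, borrowed from the parallel minor. Gb (Gb–Bb–Db) is not: scale degree 7 in Ab major carries Gdim (vii°). In Ab minor the chord on that degree is Gb, so here it functions as bVII, borrowed from the parallel minor. Ebm (Eb–Gb–Bb) is not: scale degree 5 in Ab major carries Eb (V). In Ab minor the chord on that degree is Ebm, so here it functions as v, borrowed from the parallel minor.

bIII, bVII, v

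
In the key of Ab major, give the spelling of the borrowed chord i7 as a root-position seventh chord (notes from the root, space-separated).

The root, Ab, is scale degree 1 — the same note in Ab major and Ab minor; only the chord quality changes. Stacking thirds in Ab minor on Ab gives Ab–Cb–Eb–Gb.

Ab Cb Eb Gb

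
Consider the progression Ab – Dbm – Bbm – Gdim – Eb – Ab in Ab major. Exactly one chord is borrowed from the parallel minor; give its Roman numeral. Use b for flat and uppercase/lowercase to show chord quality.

iv

Ab major has the diatonic set Ab, Bbm, Cm, Db, Eb, Fm, Gdim. Ab, Bbm, Gdim and Eb are all diatonic. Dbm (Db–Fb–Ab) is not: scale degree 4 in Ab major carries Db (IV). In Ab minor the chord on that degree is Dbm, so here it functions as iv, borrowed from the parallel minor.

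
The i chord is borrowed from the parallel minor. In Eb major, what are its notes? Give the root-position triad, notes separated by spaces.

The root, Eb, is scale degree 1 — the same note in Eb major and Eb minor; only the chord quality changes. Building the minor chord from the parallel minor on Eb: Eb–Gb–Bb.

Eb Gb Bb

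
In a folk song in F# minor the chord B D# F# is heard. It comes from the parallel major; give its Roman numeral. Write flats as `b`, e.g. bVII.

IV

The root B is the diatonic 4th degree of F# minor; the borrowing shows in the chord quality. Diatonically F# minor has Bm (iv) on that degree; B–D#–F# is instead the major chord native to F# major, so it takes the label IV.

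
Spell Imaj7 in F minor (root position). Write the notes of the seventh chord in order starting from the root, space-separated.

The root, F, is scale degree 1 — the same note in F minor and F major; only the chord quality changes. Building the major-seventh chord from the parallel major on F: F–A–C–E.

F A C E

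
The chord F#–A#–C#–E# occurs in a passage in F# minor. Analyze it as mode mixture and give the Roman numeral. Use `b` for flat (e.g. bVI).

F# is scale degree 1 in F# minor. Diatonically F# minor has F#m (i) on that degree; F#–A#–C#–E# is instead the major-seventh chord native to F# major, so it takes the label Imaj7.

Imaj7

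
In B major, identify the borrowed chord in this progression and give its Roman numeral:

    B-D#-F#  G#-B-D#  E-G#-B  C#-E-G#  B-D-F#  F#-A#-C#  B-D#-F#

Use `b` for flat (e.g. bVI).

i

B major has the diatonic set B, C#m, D#m, E, F#, G#m, A#dim. B–D#–F# = B, G#–B–D# = G#m, E–G#–B = E, C#–E–G# = C#m and F#–A#–C# = F# all belong to that set. But B–D–F# is foreign: the diatonic I on degree 1 is B, whereas Bm comes from B minor. It is labeled i.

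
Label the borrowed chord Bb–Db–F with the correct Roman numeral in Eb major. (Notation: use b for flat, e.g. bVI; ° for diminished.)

The root Bb is the diatonic 5th degree of Eb major; the borrowing shows in the chord quality. Bb–Db–F is a minor chord — the form found in Eb minor, not the diatonic V (Bb). Borrowed into Eb major it is written v.

v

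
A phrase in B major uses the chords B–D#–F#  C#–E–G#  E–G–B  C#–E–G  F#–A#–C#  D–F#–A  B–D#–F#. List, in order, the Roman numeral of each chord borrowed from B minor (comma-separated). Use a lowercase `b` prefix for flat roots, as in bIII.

iv, ii°, bIII

In B major the diatonic chords are B, C#m, D#m, E, F#, G#m, A#dim. Of the given chords, B–D#–F# = B, C#–E–G# = C#m and F#–A#–C# = F# are diatonic. But E–G–B is foreign: the diatonic IV on degree 4 is E, whereas Em comes from B minor. It is labeled iv. C#–E–G is not: scale degree 2 in B major carries C#m (ii). In B minor the chord on that degree is C#dim, so here it functions as ii°, borrowed from the parallel minor. D–F#–A is not: scale degree 3 in B major carries D#m (iii). In B minor the chord on that degree is D, so here it functions as bIII, borrowed from the parallel minor.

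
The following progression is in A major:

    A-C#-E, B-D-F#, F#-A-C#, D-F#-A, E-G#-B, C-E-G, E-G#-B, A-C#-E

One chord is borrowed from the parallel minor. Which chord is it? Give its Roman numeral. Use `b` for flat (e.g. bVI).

In A major the diatonic chords are A, Bm, C#m, D, E, F#m, G#dim. A–C#–E = A, B–D–F# = Bm, F#–A–C# = F#m, D–F#–A = D and E–G#–B = E all belong to that set. C–E–G is not: scale degree 3 in A major carries C#m (iii). In A minor the chord on that degree is C, so here it functions as bIII, borrowed from the parallel minor.

bIII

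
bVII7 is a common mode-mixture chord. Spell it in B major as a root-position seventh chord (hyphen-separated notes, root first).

bVII7 is built on the lowered scale degree 7. In B major degree 7 is A#; lowered it becomes A. Building the dominant-seventh chord from the parallel minor on A: A–C#–E–G.

A-C#-E-G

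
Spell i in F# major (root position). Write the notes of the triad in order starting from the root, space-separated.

The root, F#, is scale degree 1 — the same note in F# major and F# minor; only the chord quality changes. Building the minor chord from the parallel minor on F#: F#–A–C#.

F# A C#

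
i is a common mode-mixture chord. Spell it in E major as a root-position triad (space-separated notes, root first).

E G B

i is built on scale degree 1, which is E in both E major and its parallel. Stacking thirds in E minor on E gives E–G–B.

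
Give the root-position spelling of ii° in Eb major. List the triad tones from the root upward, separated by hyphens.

F-Ab-Cb

ii° is built on scale degree 2, which is F in both Eb major and its parallel. In Eb minor the chord on F is F–Ab–Cb.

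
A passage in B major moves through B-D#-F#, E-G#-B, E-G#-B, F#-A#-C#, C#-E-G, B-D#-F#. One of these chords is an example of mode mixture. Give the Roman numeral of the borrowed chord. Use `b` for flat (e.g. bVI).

ii°

In B major the diatonic chords are B, C#m, D#m, E, F#, G#m, A#dim. B–D#–F# = B, E–G#–B = E and F#–A#–C# = F# are all diatonic. C#–E–G is not: scale degree 2 in B major carries C#m (ii). In B minor the chord on that degree is C#dim, so here it functions as ii°, borrowed from the parallel minor.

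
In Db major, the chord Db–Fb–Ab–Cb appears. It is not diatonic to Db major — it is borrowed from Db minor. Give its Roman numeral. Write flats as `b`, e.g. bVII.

i7

Db is scale degree 1 in Db major. Diatonically Db major has Db (I) on that degree; Db–Fb–Ab–Cb is instead the minor-seventh chord native to Db minor, so it takes the label i7.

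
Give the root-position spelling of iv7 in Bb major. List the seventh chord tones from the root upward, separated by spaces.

Eb Gb Bb Db

The root, Eb, is scale degree 4 — the same note in Bb major and Bb minor; only the chord quality changes. In Bb minor the chord on Eb is Eb–Gb–Bb–Db.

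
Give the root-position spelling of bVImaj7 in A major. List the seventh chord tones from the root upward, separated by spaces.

The root of bVImaj7 is the lowered 6th degree: F# becomes F. Stacking thirds in A minor on F gives F–A–C–E.

F A C E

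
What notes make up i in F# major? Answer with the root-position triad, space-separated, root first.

The root, F#, is scale degree 1 — the same note in F# major and F# minor; only the chord quality changes. In F# minor the chord on F# is F#–A–C#.

F# A C#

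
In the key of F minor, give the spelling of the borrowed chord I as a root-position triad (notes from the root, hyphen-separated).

The root, F, is scale degree 1 — the same note in F minor and F major; only the chord quality changes. Stacking thirds in F major on F gives F–A–C.

F-A-C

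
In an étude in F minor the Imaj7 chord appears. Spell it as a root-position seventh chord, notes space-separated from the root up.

Imaj7 is built on scale degree 1, which is F in both F minor and its parallel. In F major the chord on F is F–A–C–E.

F A C E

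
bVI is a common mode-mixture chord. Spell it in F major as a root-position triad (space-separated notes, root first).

The root of bVI is the lowered 6th degree: D becomes Db. Stacking thirds in F minor on Db gives Db–F–Ab.

Db F Ab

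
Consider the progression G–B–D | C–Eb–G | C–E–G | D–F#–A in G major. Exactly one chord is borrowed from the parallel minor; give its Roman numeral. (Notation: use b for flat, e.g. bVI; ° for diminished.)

G major has the diatonic set G, Am, Bm, C, D, Em, F#dim. G–B–D = G, C–E–G = C and D–F#–A = D are all diatonic. C–Eb–G doesn't fit — on degree 4 G major would have C (IV). Cm is the degree-4 chord of G minor, so it is the borrowed iv.

iv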